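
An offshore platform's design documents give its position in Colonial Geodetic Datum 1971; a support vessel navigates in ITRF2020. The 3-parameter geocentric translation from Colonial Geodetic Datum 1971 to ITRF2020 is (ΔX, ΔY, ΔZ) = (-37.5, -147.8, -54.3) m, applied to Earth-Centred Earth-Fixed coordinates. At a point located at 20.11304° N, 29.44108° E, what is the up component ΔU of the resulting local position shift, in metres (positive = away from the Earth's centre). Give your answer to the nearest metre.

At φ = 20.11304°, λ = 29.44108°: sin φ = 0.343873, cos φ = 0.939016, sin λ = 0.491528, cos λ = 0.870862.
ΔU = cos φ cos λ·ΔX + cos φ sin λ·ΔY + sin φ·ΔZ = (0.939016)(0.870862)(-37.5) + (0.939016)(0.491528)(-147.8) + (0.343873)(-54.3) = -117.56 m.

ΔU = -118 m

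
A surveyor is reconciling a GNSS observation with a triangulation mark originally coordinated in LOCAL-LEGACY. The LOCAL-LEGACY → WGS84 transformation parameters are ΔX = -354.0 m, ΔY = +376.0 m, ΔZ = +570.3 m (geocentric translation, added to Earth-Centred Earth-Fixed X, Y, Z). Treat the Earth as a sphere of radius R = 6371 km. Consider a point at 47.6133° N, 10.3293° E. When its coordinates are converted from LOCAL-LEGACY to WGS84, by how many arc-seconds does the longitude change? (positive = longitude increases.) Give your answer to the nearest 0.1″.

sin φ = 0.738612, cos φ = 0.674131, sin λ = 0.179305, cos λ = 0.983793.
East component: ΔE = −sin λ·ΔX + cos λ·ΔY = −(0.179305)(-354.0) + (0.983793)(376.0) = 433.38 m.
1° of latitude spans πR/180 = 111195 m; at latitude φ, 1° of longitude spans that × cos φ = 74959.9 m, so Δλ = 433.38 / 74959.9 × 3600 = 20.813″.

Δλ = 20.8″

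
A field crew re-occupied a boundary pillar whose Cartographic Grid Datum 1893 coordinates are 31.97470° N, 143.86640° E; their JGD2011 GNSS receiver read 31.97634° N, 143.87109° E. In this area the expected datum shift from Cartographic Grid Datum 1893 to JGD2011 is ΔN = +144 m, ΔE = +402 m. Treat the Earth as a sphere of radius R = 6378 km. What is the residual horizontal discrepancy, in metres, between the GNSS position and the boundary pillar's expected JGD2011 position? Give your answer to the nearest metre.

56 m

Observed coordinate differences: Δφ = +0.00164°, Δλ = +0.00469°.
Converting to metres (1° lat = 111317 m, cos φ = 0.848282): observed ΔN = 182.6 m, observed ΔE = 442.9 m.
Subtracting the expected shift leaves a residual of 182.6 − (144) = 38.6 m north and 442.9 − (402) = 40.9 m east.
Residual distance = √(38.6² + 40.9²) = 56.2 m.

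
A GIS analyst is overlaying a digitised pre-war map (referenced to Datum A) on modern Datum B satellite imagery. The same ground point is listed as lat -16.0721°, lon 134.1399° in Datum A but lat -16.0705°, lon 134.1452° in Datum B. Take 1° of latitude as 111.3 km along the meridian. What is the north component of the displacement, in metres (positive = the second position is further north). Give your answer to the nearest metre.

ΔN = 178 m

Δφ = -16.0705° − -16.0721° = +0.0016°; Δλ = 134.1452° − 134.1399° = +0.0053°.
ΔN = Δφ × 111300 = 178.1 m; ΔE = Δλ × 111300 × cos(-16.0721°) = +0.0053 × 111300 × 0.960914 = 566.8 m.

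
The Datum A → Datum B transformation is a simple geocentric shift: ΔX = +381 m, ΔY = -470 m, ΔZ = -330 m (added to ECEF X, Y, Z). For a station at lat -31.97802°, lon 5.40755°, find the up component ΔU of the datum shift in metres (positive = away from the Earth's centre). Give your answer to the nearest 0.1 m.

The local up (radial) axis is (cos φ cos λ, cos φ sin λ, sin φ), giving ΔU = 321.745 − 37.571 + 174.766 = 458.94 m.

ΔU = 458.9 m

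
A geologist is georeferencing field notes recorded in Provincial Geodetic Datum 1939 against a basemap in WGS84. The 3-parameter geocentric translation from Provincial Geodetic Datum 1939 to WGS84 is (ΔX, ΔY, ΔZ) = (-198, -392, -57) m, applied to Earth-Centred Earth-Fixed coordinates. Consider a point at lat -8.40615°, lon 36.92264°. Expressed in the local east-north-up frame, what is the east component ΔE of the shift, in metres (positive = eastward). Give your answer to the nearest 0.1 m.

At φ = -8.40615°, λ = 36.92264°: sin φ = -0.146189, cos φ = 0.989257, sin λ = 0.600736, cos λ = 0.799447.
ΔE = −sin λ·ΔX + cos λ·ΔY = −(0.600736)·(-198) + (0.799447)·(-392) = -194.44 m.

ΔE = -194.4 m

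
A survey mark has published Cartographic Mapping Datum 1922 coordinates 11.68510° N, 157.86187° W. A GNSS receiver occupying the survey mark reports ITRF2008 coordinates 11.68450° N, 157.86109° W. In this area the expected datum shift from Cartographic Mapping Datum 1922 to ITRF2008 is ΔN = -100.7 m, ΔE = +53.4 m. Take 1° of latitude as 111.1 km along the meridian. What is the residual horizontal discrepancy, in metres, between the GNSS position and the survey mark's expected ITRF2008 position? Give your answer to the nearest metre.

46 m

Observed coordinate differences: Δφ = -0.00060°, Δλ = +0.00078°.
Converting to metres (1° lat = 111100 m, cos φ = 0.979276): observed ΔN = -66.7 m, observed ΔE = 84.9 m.
Subtracting the expected shift leaves a residual of -66.7 − (-100.7) = 34.0 m north and 84.9 − (53.4) = 31.5 m east.
Residual distance = √(34.0² + 31.5²) = 46.4 m.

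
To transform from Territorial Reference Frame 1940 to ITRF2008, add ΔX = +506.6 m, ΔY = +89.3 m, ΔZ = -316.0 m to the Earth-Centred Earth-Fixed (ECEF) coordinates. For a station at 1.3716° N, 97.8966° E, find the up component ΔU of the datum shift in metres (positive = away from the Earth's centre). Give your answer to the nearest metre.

At φ = 1.3716°, λ = 97.8966°: sin φ = 0.023937, cos φ = 0.999713, sin λ = 0.990518, cos λ = -0.137386.
ΔU = cos φ cos λ·ΔX + cos φ sin λ·ΔY + sin φ·ΔZ = (0.999713)(-0.137386)(506.6) + (0.999713)(0.990518)(89.3) + (0.023937)(-316.0) = 11.28 m.

ΔU = 11 m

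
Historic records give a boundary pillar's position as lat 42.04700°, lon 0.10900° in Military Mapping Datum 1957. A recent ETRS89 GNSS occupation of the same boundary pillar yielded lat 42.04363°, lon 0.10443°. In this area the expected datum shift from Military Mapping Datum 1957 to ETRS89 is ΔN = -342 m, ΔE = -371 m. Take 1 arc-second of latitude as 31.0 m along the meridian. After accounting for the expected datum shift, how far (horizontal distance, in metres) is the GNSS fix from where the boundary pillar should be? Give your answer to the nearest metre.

35 m

Observed coordinate differences: Δφ = -0.00337°, Δλ = -0.00457°.
Converting to metres (1° lat = 111600 m, cos φ = 0.742596): observed ΔN = -376.1 m, observed ΔE = -378.7 m.
Subtracting the expected shift leaves a residual of -376.1 − (-342) = -34.1 m north and -378.7 − (-371) = -7.7 m east.
Residual distance = √((-34.1)² + (-7.7)²) = 35.0 m.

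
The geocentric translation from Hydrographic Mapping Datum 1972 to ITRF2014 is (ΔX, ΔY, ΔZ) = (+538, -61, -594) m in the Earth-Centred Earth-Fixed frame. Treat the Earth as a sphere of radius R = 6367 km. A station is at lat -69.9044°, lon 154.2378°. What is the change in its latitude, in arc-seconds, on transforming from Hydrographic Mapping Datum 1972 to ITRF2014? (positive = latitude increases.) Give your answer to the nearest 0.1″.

sin φ = -0.939121, cos φ = 0.343588, sin λ = 0.434637, cos λ = -0.900606.
North component: ΔN = −sin φ cos λ·ΔX − sin φ sin λ·ΔY + cos φ·ΔZ = −(-0.939121)(-0.900606)(538) − (-0.939121)(0.434637)(-61) + (0.343588)(-594) = -684.02 m.
1° of latitude spans πR/180 = 111125 m, so Δφ = -684.02 / 111125 × 3600 = -22.159″.

Δφ = -22.2″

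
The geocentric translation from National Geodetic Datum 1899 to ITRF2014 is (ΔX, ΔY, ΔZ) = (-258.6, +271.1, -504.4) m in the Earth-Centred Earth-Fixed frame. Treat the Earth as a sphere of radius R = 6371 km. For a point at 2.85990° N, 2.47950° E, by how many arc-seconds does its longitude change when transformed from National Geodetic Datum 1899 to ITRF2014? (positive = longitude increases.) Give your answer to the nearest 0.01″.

Δλ = 9.14″

sin φ = 0.049894, cos φ = 0.998755, sin λ = 0.043262, cos λ = 0.999064.
East component: ΔE = −sin λ·ΔX + cos λ·ΔY = −(0.043262)(-258.6) + (0.999064)(271.1) = 282.03 m.
1° of latitude spans πR/180 = 111195 m; at latitude φ, 1° of longitude spans that × cos φ = 111056.4 m, so Δλ = 282.03 / 111056.4 × 3600 = 9.142″.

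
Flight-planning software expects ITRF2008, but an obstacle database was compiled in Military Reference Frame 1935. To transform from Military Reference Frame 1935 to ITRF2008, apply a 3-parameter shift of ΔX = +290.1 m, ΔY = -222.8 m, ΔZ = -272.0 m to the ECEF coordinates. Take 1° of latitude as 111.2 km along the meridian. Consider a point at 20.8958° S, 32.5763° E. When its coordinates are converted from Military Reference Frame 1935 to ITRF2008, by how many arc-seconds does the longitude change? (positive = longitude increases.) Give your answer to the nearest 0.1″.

Δλ = -11.9″

sin φ = -0.356670, cos φ = 0.934231, sin λ = 0.538422, cos λ = 0.842675.
East component: ΔE = −sin λ·ΔX + cos λ·ΔY = −(0.538422)(290.1) + (0.842675)(-222.8) = -343.94 m.
1° of latitude spans 111200 m; at latitude φ, 1° of longitude spans that × cos φ = 103886.4 m, so Δλ = -343.94 / 103886.4 × 3600 = -11.919″.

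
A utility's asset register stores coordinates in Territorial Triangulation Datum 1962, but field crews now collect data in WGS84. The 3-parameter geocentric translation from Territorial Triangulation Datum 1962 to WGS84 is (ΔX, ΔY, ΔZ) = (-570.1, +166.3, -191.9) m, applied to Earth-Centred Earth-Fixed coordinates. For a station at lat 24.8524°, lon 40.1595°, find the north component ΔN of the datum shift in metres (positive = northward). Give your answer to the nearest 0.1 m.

At φ = 24.8524°, λ = 40.1595°: sin φ = 0.420282, cos φ = 0.907393, sin λ = 0.644918, cos λ = 0.764252.
ΔN = −sin φ cos λ·ΔX − sin φ sin λ·ΔY + cos φ·ΔZ = −(0.420282)(0.764252)(-570.1) − (0.420282)(0.644918)(166.3) + (0.907393)(-191.9) = -36.09 m.

ΔN = -36.1 m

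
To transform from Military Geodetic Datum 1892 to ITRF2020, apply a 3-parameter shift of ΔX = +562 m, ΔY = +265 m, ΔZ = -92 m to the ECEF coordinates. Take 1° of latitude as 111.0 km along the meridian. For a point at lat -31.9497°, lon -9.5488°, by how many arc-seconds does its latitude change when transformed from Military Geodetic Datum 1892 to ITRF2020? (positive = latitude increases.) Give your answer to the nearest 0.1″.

Δφ = 6.2″

sin φ = -0.529175, cos φ = 0.848513, sin λ = -0.165888, cos λ = 0.986145.
North component: ΔN = −sin φ cos λ·ΔX − sin φ sin λ·ΔY + cos φ·ΔZ = −(-0.529175)(0.986145)(562) − (-0.529175)(-0.165888)(265) + (0.848513)(-92) = 191.95 m.
1° of latitude spans 111000 m, so Δφ = 191.95 / 111000 × 3600 = 6.225″.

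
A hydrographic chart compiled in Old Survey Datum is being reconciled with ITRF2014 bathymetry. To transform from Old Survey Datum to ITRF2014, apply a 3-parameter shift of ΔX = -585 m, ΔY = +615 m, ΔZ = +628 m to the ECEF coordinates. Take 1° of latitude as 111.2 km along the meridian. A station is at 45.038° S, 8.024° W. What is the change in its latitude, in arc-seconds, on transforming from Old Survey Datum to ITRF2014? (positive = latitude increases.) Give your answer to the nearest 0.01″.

Δφ = -0.87″

sin φ = -0.707576, cos φ = 0.706638, sin λ = -0.139588, cos λ = 0.990210.
North component: ΔN = −sin φ cos λ·ΔX − sin φ sin λ·ΔY + cos φ·ΔZ = −(-0.707576)(0.990210)(-585) − (-0.707576)(-0.139588)(615) + (0.706638)(628) = -26.85 m.
1° of latitude spans 111200 m, so Δφ = -26.85 / 111200 × 3600 = -0.869″.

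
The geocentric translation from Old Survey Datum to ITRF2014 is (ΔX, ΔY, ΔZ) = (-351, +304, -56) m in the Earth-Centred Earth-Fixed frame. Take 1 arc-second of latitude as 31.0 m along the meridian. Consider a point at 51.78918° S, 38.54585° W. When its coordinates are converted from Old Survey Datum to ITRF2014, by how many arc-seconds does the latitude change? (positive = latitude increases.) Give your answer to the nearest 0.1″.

Δφ = -12.9″

sin φ = -0.785740, cos φ = 0.618557, sin λ = -0.623141, cos λ = 0.782110.
North component: ΔN = −sin φ cos λ·ΔX − sin φ sin λ·ΔY + cos φ·ΔZ = −(-0.785740)(0.782110)(-351) − (-0.785740)(-0.623141)(304) + (0.618557)(-56) = -399.19 m.
1° of latitude spans 3600 × 31.00 = 111600 m, so Δφ = -399.19 / 111600 × 3600 = -12.877″.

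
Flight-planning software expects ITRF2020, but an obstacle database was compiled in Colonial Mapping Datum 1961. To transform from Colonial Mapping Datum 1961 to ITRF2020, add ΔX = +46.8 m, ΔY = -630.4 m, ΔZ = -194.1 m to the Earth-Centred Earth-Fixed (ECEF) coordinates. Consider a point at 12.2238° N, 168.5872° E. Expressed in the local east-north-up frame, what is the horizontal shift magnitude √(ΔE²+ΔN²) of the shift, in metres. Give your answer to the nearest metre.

At φ = 12.2238°, λ = 168.5872°: sin φ = 0.211731, cos φ = 0.977328, sin λ = 0.197876, cos λ = -0.980227.
ΔE = −sin λ·ΔX + cos λ·ΔY = −(0.197876)·(46.8) + (-0.980227)·(-630.4) = 608.67 m.
ΔN = −sin φ cos λ·ΔX − sin φ sin λ·ΔY + cos φ·ΔZ = −(0.211731)(-0.980227)(46.8) − (0.211731)(0.197876)(-630.4) + (0.977328)(-194.1) = -153.57 m.
Horizontal magnitude = √(ΔE² + ΔN²) = √(608.67² + (-153.57)²) = 627.75 m.

628 m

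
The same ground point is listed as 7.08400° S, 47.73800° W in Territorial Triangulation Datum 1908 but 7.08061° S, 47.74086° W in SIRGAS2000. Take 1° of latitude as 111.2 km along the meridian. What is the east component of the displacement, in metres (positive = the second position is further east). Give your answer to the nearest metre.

Δφ = -7.08061° − -7.08400° = +0.00339°; Δλ = -47.74086° − -47.73800° = -0.00286°.
ΔN = Δφ × 111200 = 377.0 m; ΔE = Δλ × 111200 × cos(-7.08400°) = -0.00286 × 111200 × 0.992366 = -315.6 m.

ΔE = -316 m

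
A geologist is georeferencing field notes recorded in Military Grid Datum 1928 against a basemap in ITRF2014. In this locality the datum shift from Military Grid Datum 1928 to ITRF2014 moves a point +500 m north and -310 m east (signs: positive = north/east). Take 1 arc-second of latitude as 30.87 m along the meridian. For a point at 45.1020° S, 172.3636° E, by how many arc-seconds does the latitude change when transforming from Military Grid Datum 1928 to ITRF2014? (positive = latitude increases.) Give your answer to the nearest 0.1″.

1″ of latitude = 30.87 m, so Δφ = 500.0 / 30.87 = 16.197″.

Δφ = 16.2″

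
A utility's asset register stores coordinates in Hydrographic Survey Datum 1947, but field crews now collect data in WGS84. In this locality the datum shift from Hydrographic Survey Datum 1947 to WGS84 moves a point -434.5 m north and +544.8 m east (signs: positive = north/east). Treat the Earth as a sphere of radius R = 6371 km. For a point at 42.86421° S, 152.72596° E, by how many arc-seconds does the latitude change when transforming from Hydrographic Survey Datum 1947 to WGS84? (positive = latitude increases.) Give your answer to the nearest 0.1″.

On a sphere of radius R, 1 rad of latitude = R, so Δφ = ΔN / R = -434.5 / 6371000 = -6.8200e-05 rad = -14.067″.

Δφ = -14.1″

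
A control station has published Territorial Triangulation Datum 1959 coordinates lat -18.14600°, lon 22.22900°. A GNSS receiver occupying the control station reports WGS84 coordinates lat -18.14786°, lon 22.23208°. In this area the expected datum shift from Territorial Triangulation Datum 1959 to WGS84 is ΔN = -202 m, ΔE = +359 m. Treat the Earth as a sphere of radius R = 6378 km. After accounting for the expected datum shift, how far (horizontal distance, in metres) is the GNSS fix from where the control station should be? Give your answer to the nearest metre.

Observed coordinate differences: Δφ = -0.00186°, Δλ = +0.00308°.
Converting to metres (1° lat = 111317 m, cos φ = 0.950266): observed ΔN = -207.0 m, observed ΔE = 325.8 m.
Subtracting the expected shift leaves a residual of -207.0 − (-202) = -5.0 m north and 325.8 − (359) = -33.2 m east.
Residual distance = √((-5.0)² + (-33.2)²) = 33.6 m.

34 m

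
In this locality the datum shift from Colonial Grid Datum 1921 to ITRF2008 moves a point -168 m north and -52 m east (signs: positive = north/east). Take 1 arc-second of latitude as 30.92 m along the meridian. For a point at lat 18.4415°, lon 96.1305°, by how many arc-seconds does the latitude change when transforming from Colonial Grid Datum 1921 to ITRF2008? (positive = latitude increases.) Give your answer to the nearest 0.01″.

1″ of latitude = 30.92 m, so Δφ = -168.0 / 30.92 = -5.433″.

Δφ = -5.43″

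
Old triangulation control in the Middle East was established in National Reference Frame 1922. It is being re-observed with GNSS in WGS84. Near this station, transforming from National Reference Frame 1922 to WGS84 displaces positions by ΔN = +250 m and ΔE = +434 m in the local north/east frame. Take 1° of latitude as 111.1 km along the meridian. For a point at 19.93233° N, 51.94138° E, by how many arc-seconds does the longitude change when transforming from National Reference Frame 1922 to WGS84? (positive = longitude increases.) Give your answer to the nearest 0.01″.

At latitude 19.93233°, cos φ = 0.940096.
1° of longitude at this latitude = 111.1 × cos φ = 104.44 km, so Δλ = 434.0 / 104444.7 = 0.0041553° = 14.959″.

Δλ = 14.96″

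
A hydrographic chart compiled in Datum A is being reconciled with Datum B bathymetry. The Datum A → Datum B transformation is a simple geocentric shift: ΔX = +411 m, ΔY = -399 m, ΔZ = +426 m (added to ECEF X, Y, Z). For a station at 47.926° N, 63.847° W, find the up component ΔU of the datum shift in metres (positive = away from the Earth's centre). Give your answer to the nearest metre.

ΔU = 678 m

At φ = 47.926°, λ = -63.847°: sin φ = 0.742280, cos φ = 0.670090, sin λ = -0.897620, cos λ = 0.440770.
ΔU = cos φ cos λ·ΔX + cos φ sin λ·ΔY + sin φ·ΔZ = (0.670090)(0.440770)(411) + (0.670090)(-0.897620)(-399) + (0.742280)(426) = 677.60 m.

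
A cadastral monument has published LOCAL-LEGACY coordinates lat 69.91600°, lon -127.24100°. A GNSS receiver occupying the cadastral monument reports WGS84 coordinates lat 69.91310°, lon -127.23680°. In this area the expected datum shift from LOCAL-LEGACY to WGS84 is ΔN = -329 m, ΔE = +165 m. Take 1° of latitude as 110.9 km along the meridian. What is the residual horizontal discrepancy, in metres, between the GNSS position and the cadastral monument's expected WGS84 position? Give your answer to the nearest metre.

Observed coordinate differences: Δφ = -0.00290°, Δλ = +0.00420°.
Converting to metres (1° lat = 110900 m, cos φ = 0.343397): observed ΔN = -321.6 m, observed ΔE = 159.9 m.
Subtracting the expected shift leaves a residual of -321.6 − (-329) = 7.4 m north and 159.9 − (165) = -5.1 m east.
Residual distance = √(7.4² + (-5.1)²) = 9.0 m.

9 m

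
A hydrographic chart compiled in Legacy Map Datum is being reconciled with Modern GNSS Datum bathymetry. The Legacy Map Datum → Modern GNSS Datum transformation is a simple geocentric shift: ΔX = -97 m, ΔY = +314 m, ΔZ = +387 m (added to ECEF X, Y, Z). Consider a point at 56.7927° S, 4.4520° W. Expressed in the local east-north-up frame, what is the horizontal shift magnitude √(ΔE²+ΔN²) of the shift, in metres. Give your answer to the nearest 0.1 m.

The local east axis at (φ, λ) is (−sin λ, cos λ, 0), so ΔE = −sin(-4.4520°)·(-97) + cos(-4.4520°)·314 = 305.52 m.
The local north axis is (−sin φ cos λ, −sin φ sin λ, cos φ), giving ΔN = -80.914 − 20.394 + 211.948 = 110.64 m.
Horizontal magnitude = √(ΔE² + ΔN²) = √(305.52² + 110.64²) = 324.94 m.

324.9 m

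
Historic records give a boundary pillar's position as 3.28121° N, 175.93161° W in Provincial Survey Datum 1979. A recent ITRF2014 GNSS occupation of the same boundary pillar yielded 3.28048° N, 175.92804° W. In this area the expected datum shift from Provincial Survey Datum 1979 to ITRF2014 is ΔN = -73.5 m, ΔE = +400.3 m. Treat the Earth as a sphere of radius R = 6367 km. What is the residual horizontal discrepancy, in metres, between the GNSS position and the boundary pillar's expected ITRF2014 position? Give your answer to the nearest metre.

9 m

Observed coordinate differences: Δφ = -0.00073°, Δλ = +0.00357°.
Converting to metres (1° lat = 111125 m, cos φ = 0.998361): observed ΔN = -81.1 m, observed ΔE = 396.1 m.
Subtracting the expected shift leaves a residual of -81.1 − (-73.5) = -7.6 m north and 396.1 − (400.3) = -4.2 m east.
Residual distance = √((-7.6)² + (-4.2)²) = 8.7 m.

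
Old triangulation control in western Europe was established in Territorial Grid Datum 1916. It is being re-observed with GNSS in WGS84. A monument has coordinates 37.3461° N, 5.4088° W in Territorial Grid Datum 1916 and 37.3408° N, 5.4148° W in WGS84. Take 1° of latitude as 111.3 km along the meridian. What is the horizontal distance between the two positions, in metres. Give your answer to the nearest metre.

794 m

Δφ = 37.3408° − 37.3461° = -0.0053°; Δλ = -5.4148° − -5.4088° = -0.0060°.
ΔN = Δφ × 111300 = -589.9 m; ΔE = Δλ × 111300 × cos(37.3461°) = -0.0060 × 111300 × 0.794986 = -530.9 m.
Distance = √(ΔE² + ΔN²) = √((-530.9)² + (-589.9)²) = 793.6 m.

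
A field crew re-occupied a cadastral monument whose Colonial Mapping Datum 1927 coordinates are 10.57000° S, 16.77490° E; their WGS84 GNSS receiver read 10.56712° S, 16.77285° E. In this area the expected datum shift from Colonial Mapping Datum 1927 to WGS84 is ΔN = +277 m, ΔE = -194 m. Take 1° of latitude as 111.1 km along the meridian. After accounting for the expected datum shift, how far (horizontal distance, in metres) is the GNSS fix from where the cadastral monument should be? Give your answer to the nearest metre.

52 m

Observed coordinate differences: Δφ = +0.00288°, Δλ = -0.00205°.
Converting to metres (1° lat = 111100 m, cos φ = 0.983032): observed ΔN = 320.0 m, observed ΔE = -223.9 m.
Subtracting the expected shift leaves a residual of 320.0 − (277) = 43.0 m north and -223.9 − (-194) = -29.9 m east.
Residual distance = √(43.0² + (-29.9)²) = 52.3 m.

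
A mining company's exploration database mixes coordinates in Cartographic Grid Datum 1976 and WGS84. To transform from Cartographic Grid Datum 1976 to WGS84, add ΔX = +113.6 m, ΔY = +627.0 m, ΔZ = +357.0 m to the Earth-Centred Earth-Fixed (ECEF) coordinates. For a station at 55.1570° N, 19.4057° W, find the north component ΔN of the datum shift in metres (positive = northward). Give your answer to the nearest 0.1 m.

ΔN = 287.0 m

The local north axis is (−sin φ cos λ, −sin φ sin λ, cos φ), giving ΔN = -87.937 + 170.976 + 203.965 = 287.00 m.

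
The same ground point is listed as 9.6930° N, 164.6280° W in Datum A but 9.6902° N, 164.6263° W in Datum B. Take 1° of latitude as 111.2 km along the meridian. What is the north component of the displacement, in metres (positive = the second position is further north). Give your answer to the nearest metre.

ΔN = -311 m

Δφ = 9.6902° − 9.6930° = -0.0028°; Δλ = -164.6263° − -164.6280° = +0.0017°.
ΔN = Δφ × 111200 = -311.4 m; ΔE = Δλ × 111200 × cos(9.6930°) = +0.0017 × 111200 × 0.985724 = 186.3 m.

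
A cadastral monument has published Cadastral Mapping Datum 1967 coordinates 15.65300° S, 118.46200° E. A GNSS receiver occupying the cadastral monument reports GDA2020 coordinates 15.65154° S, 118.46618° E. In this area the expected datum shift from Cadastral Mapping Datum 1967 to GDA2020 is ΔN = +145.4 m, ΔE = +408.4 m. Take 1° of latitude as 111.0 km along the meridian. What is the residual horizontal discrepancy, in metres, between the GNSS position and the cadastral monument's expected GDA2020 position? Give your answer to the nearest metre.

42 m

Observed coordinate differences: Δφ = +0.00146°, Δλ = +0.00418°.
Converting to metres (1° lat = 111000 m, cos φ = 0.962913): observed ΔN = 162.1 m, observed ΔE = 446.8 m.
Subtracting the expected shift leaves a residual of 162.1 − (145.4) = 16.7 m north and 446.8 − (408.4) = 38.4 m east.
Residual distance = √(16.7² + 38.4²) = 41.8 m.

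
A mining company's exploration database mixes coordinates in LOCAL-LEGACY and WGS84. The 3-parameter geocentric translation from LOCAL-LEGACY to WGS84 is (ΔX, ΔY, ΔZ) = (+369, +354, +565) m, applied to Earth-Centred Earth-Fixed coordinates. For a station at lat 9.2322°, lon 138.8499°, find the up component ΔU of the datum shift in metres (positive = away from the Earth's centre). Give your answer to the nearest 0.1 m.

At φ = 9.2322°, λ = 138.8499°: sin φ = 0.160436, cos φ = 0.987046, sin λ = 0.658034, cos λ = -0.752988.
ΔU = cos φ cos λ·ΔX + cos φ sin λ·ΔY + sin φ·ΔZ = (0.987046)(-0.752988)(369) + (0.987046)(0.658034)(354) + (0.160436)(565) = 46.32 m.

ΔU = 46.3 m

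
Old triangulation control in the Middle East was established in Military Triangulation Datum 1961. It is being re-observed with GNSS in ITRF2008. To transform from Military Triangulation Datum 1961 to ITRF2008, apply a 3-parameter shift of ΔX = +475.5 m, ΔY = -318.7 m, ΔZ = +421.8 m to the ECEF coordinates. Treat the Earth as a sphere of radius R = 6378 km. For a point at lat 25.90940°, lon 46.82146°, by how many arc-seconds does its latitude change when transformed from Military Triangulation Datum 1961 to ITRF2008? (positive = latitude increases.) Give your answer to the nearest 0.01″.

sin φ = 0.436949, cos φ = 0.899486, sin λ = 0.729225, cos λ = 0.684274.
North component: ΔN = −sin φ cos λ·ΔX − sin φ sin λ·ΔY + cos φ·ΔZ = −(0.436949)(0.684274)(475.5) − (0.436949)(0.729225)(-318.7) + (0.899486)(421.8) = 338.78 m.
1° of latitude spans πR/180 = 111317 m, so Δφ = 338.78 / 111317 × 3600 = 10.956″.

Δφ = 10.96″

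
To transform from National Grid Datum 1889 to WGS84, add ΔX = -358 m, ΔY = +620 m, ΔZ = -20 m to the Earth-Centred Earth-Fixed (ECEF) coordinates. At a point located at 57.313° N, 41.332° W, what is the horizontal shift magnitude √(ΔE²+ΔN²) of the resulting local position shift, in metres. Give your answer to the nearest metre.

The local east axis at (φ, λ) is (−sin λ, cos λ, 0), so ΔE = −sin(-41.332°)·(-358) + cos(-41.332°)·620 = 229.12 m.
The local north axis is (−sin φ cos λ, −sin φ sin λ, cos φ), giving ΔN = 226.248 + 344.616 − 10.801 = 560.06 m.
Horizontal magnitude = √(ΔE² + ΔN²) = √(229.12² + 560.06²) = 605.12 m.

605 m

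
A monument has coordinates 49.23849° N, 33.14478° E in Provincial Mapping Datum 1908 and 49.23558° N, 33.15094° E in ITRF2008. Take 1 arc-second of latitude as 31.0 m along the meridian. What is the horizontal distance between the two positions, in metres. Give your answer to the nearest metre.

Δφ = 49.23558° − 49.23849° = -0.00291°; Δλ = 33.15094° − 33.14478° = +0.00616°.
1° of latitude = 3600 × 31.00 = 111600 m.
ΔN = Δφ × 111600 = -324.8 m; ΔE = Δλ × 111600 × cos(49.23849°) = +0.00616 × 111600 × 0.652912 = 448.8 m.
Distance = √(ΔE² + ΔN²) = √(448.8² + (-324.8)²) = 554.0 m.

554 m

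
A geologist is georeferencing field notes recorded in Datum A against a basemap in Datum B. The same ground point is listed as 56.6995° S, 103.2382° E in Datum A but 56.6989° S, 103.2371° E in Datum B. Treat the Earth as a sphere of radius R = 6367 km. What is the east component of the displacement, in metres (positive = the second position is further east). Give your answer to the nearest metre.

Δφ = -56.6989° − -56.6995° = +0.0006°; Δλ = 103.2371° − 103.2382° = -0.0011°.
1° along a meridian = πR/180 = 111125 m.
ΔN = Δφ × 111125 = 66.7 m; ΔE = Δλ × 111125 × cos(-56.6995°) = -0.0011 × 111125 × 0.549030 = -67.1 m.

ΔE = -67 m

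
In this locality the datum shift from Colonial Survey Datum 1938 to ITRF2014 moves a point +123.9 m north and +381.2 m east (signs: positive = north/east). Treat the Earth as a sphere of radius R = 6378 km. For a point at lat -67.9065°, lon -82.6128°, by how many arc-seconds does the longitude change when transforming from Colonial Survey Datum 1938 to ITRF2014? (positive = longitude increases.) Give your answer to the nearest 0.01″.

At latitude -67.9065°, cos φ = 0.376119.
One radian of longitude at latitude φ spans R cos φ, so Δλ = ΔE / (R cos φ) = 381.2 / (6378000 × 0.376119) = 1.5891e-04 rad = 32.777″.

Δλ = 32.78″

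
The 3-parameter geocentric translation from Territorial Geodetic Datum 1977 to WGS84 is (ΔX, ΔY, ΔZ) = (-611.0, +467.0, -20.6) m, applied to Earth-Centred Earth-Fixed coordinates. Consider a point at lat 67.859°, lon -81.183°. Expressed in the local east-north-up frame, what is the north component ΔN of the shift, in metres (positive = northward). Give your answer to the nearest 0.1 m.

ΔN = 506.4 m

At φ = 67.859°, λ = -81.183°: sin φ = 0.926259, cos φ = 0.376887, sin λ = -0.988183, cos λ = 0.153279.
ΔN = −sin φ cos λ·ΔX − sin φ sin λ·ΔY + cos φ·ΔZ = −(0.926259)(0.153279)(-611.0) − (0.926259)(-0.988183)(467.0) + (0.376887)(-20.6) = 506.43 m.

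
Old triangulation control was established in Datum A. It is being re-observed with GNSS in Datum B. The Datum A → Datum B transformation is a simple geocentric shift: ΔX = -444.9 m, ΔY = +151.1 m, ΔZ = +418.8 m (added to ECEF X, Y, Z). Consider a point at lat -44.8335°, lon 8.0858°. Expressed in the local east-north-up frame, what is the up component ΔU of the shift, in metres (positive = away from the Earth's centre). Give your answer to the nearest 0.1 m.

At φ = -44.8335°, λ = 8.0858°: sin φ = -0.705049, cos φ = 0.709159, sin λ = 0.140656, cos λ = 0.990059.
ΔU = cos φ cos λ·ΔX + cos φ sin λ·ΔY + sin φ·ΔZ = (0.709159)(0.990059)(-444.9) + (0.709159)(0.140656)(151.1) + (-0.705049)(418.8) = -592.57 m.

ΔU = -592.6 m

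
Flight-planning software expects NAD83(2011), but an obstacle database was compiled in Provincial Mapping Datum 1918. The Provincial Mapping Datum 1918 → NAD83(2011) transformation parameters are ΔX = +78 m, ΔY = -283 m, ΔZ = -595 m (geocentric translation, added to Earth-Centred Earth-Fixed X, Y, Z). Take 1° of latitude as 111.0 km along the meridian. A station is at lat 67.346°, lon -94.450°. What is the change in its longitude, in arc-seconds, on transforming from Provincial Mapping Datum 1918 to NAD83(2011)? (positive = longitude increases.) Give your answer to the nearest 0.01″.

sin φ = 0.922848, cos φ = 0.385165, sin λ = -0.996985, cos λ = -0.077589.
East component: ΔE = −sin λ·ΔX + cos λ·ΔY = −(-0.996985)(78) + (-0.077589)(-283) = 99.72 m.
1° of latitude spans 111000 m; at latitude φ, 1° of longitude spans that × cos φ = 42753.3 m, so Δλ = 99.72 / 42753.3 × 3600 = 8.397″.

Δλ = 8.40″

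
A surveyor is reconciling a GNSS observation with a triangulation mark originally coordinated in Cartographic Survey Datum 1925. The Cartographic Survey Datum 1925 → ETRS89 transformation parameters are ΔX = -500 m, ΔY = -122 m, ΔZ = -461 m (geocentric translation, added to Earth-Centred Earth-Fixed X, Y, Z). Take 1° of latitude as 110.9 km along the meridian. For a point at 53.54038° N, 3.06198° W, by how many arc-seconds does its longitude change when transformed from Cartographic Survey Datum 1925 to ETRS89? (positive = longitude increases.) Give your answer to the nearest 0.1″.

Δλ = -8.1″

sin φ = 0.804276, cos φ = 0.594256, sin λ = -0.053416, cos λ = 0.998572.
East component: ΔE = −sin λ·ΔX + cos λ·ΔY = −(-0.053416)(-500) + (0.998572)(-122) = -148.53 m.
1° of latitude spans 110900 m; at latitude φ, 1° of longitude spans that × cos φ = 65903.0 m, so Δλ = -148.53 / 65903.0 × 3600 = -8.114″.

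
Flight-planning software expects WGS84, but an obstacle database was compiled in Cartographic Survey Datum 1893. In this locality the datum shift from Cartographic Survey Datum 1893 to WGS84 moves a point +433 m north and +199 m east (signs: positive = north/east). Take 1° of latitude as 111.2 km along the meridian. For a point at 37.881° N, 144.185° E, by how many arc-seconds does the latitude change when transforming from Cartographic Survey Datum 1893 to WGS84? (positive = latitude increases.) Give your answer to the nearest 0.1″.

1° of latitude = 111.2 km, so Δφ = 433.0 / 111200 = 0.0038939° = 14.018″.

Δφ = 14.0″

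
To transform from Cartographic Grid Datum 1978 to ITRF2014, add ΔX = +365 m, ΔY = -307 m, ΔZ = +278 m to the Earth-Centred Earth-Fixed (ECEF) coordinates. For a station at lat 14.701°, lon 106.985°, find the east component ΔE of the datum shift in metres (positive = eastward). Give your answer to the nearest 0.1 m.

At φ = 14.701°, λ = 106.985°: sin φ = 0.253775, cos φ = 0.967263, sin λ = 0.956381, cos λ = -0.292121.
ΔE = −sin λ·ΔX + cos λ·ΔY = −(0.956381)·(365) + (-0.292121)·(-307) = -259.40 m.

ΔE = -259.4 m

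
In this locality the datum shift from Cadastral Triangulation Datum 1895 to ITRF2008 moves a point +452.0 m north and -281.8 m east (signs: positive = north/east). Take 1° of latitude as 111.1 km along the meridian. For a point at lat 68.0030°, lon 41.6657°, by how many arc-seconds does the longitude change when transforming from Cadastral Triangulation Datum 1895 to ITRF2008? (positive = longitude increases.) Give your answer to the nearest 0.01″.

Δλ = -24.38″

At latitude 68.0030°, cos φ = 0.374558.
1° of longitude at this latitude = 111.1 × cos φ = 41.61 km, so Δλ = -281.8 / 41613.4 = -0.0067719° = -24.379″.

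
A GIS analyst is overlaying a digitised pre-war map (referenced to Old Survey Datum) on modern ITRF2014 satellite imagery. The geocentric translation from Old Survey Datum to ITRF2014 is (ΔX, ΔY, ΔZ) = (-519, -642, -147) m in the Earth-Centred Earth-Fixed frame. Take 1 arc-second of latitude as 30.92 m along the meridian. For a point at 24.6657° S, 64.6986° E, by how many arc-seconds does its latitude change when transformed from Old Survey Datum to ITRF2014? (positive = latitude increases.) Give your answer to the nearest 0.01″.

Δφ = -15.15″

sin φ = -0.417323, cos φ = 0.908758, sin λ = 0.904072, cos λ = 0.427380.
North component: ΔN = −sin φ cos λ·ΔX − sin φ sin λ·ΔY + cos φ·ΔZ = −(-0.417323)(0.427380)(-519) − (-0.417323)(0.904072)(-642) + (0.908758)(-147) = -468.37 m.
1° of latitude spans 3600 × 30.92 = 111312 m, so Δφ = -468.37 / 111312 × 3600 = -15.148″.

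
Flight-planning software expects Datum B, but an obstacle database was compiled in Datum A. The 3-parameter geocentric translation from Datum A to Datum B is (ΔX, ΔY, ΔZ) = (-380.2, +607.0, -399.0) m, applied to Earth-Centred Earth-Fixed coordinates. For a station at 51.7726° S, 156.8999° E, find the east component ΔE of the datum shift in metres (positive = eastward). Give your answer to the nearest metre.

ΔE = -409 m

The local east axis at (φ, λ) is (−sin λ, cos λ, 0), so ΔE = −sin(156.8999°)·(-380.2) + cos(156.8999°)·607.0 = -409.16 m.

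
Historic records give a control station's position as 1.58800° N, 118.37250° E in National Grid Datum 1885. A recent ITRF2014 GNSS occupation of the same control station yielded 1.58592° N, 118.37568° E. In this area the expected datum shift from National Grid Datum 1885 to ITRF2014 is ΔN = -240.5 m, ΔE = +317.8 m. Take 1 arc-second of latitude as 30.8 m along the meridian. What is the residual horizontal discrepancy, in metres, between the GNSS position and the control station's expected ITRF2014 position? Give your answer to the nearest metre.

Observed coordinate differences: Δφ = -0.00208°, Δλ = +0.00318°.
Converting to metres (1° lat = 110880 m, cos φ = 0.999616): observed ΔN = -230.6 m, observed ΔE = 352.5 m.
Subtracting the expected shift leaves a residual of -230.6 − (-240.5) = 9.9 m north and 352.5 − (317.8) = 34.7 m east.
Residual distance = √(9.9² + 34.7²) = 36.0 m.

36 m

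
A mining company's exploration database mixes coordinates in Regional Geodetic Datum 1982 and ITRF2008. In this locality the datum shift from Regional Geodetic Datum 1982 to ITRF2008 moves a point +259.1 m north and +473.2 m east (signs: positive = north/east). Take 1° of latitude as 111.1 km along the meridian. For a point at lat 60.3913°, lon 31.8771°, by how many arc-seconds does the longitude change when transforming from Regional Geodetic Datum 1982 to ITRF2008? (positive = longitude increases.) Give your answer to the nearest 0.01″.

Δλ = 31.03″

At latitude 60.3913°, cos φ = 0.494074.
1° of longitude at this latitude = 111.1 × cos φ = 54.89 km, so Δλ = 473.2 / 54891.6 = 0.0086206° = 31.034″.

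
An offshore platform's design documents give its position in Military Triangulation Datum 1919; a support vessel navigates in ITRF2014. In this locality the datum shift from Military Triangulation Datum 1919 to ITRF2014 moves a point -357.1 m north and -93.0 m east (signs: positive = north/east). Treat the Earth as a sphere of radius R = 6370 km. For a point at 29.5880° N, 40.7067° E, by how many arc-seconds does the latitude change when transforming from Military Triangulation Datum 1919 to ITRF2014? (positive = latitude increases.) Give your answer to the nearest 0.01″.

On a sphere of radius R, 1 rad of latitude = R, so Δφ = ΔN / R = -357.1 / 6370000 = -5.6060e-05 rad = -11.563″.

Δφ = -11.56″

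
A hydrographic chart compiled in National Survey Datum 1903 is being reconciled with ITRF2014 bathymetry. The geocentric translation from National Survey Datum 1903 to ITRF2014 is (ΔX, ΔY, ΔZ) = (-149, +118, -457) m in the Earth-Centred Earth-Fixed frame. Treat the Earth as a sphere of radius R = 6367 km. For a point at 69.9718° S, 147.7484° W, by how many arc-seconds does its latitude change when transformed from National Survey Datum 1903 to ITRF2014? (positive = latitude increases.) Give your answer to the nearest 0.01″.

Δφ = -3.15″

sin φ = -0.939524, cos φ = 0.342483, sin λ = -0.533638, cos λ = -0.845713.
North component: ΔN = −sin φ cos λ·ΔX − sin φ sin λ·ΔY + cos φ·ΔZ = −(-0.939524)(-0.845713)(-149) − (-0.939524)(-0.533638)(118) + (0.342483)(-457) = -97.29 m.
1° of latitude spans πR/180 = 111125 m, so Δφ = -97.29 / 111125 × 3600 = -3.152″.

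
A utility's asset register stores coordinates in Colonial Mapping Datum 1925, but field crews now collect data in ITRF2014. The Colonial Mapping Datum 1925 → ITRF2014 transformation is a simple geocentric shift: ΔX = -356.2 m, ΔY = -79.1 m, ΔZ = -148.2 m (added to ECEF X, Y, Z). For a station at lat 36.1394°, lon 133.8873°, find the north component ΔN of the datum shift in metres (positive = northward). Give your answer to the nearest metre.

The local north axis is (−sin φ cos λ, −sin φ sin λ, cos φ), giving ΔN = -145.629 + 33.620 − 119.684 = -231.69 m.

ΔN = -232 m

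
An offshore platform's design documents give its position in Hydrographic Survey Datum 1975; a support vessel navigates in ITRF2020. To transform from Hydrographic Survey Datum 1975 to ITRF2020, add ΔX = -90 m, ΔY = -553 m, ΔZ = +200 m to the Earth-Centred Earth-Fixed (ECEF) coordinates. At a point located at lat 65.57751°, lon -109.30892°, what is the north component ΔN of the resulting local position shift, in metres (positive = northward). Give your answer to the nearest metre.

At φ = 65.57751°, λ = -109.30892°: sin φ = 0.910521, cos φ = 0.413462, sin λ = -0.943749, cos λ = -0.330661.
ΔN = −sin φ cos λ·ΔX − sin φ sin λ·ΔY + cos φ·ΔZ = −(0.910521)(-0.330661)(-90) − (0.910521)(-0.943749)(-553) + (0.413462)(200) = -419.60 m.

ΔN = -420 m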